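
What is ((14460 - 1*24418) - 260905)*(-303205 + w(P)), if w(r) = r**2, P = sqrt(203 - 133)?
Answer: 82108055505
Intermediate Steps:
P = sqrt(70) ≈ 8.3666
((14460 - 1*24418) - 260905)*(-303205 + w(P)) = ((14460 - 1*24418) - 260905)*(-303205 + (sqrt(70))**2) = ((14460 - 24418) - 260905)*(-303205 + 70) = (-9958 - 260905)*(-303135) = -270863*(-303135) = 82108055505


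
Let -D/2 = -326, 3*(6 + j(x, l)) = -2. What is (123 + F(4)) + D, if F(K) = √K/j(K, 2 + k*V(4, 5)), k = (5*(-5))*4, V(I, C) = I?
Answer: 7747/10 ≈ 774.70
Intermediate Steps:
k = -100 (k = -25*4 = -100)
j(x, l) = -20/3 (j(x, l) = -6 + (⅓)*(-2) = -6 - ⅔ = -20/3)
D = 652 (D = -2*(-326) = 652)
F(K) = -3*√K/20 (F(K) = √K/(-20/3) = -3*√K/20)
(123 + F(4)) + D = (123 - 3*√4/20) + 652 = (123 - 3/20*2) + 652 = (123 - 3/10) + 652 = 1227/10 + 652 = 7747/10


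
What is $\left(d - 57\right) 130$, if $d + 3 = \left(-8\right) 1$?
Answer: $-8840$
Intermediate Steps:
$d = -11$ ($d = -3 - 8 = -11$)
$\left(d - 57\right) 130 = \left(-11 - 57\right) 130 = \left(-68\right) 130 = -8840$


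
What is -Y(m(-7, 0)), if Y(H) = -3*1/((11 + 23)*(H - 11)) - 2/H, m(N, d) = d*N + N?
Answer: -415/1428 ≈ -0.29062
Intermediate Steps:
m(N, d) = N + N*d (m(N, d) = N*d + N = N + N*d)
Y(H) = -3/(-374 + 34*H) - 2/H (Y(H) = -3*1/(34*(-11 + H)) - 2/H = -3/(-374 + 34*H) - 2/H)
-Y(m(-7, 0)) = -(748 - (-497)*(1 + 0))/(34*((-7*(1 + 0)))*(-11 - 7*(1 + 0))) = -(748 - (-497))/(34*((-7*1))*(-11 - 7*1)) = -(748 - 71*(-7))/(34*(-7)*(-11 - 7)) = -(-1)*(748 + 497)/(34*7*(-18)) = -(-1)*(-1)*1245/(34*7*18) = -1*415/1428 = -415/1428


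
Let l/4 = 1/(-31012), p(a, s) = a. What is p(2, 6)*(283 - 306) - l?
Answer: -356637/7753 ≈ -46.000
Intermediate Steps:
l = -1/7753 (l = 4/(-31012) = 4*(-1/31012) = -1/7753 ≈ -0.00012898)
p(2, 6)*(283 - 306) - l = 2*(283 - 306) - 1*(-1/7753) = 2*(-23) + 1/7753 = -46 + 1/7753 = -356637/7753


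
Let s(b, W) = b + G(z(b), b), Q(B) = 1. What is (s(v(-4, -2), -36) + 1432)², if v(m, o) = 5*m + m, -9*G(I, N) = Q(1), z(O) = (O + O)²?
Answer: 160554241/81 ≈ 1.9822e+6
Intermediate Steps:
z(O) = 4*O² (z(O) = (2*O)² = 4*O²)
G(I, N) = -⅑ (G(I, N) = -⅑*1 = -⅑)
v(m, o) = 6*m
s(b, W) = -⅑ + b (s(b, W) = b - ⅑ = -⅑ + b)
(s(v(-4, -2), -36) + 1432)² = ((-⅑ + 6*(-4)) + 1432)² = ((-⅑ - 24) + 1432)² = (-217/9 + 1432)² = (12671/9)² = 160554241/81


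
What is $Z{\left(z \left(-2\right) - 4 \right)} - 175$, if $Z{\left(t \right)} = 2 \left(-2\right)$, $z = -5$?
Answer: $-179$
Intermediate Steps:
$Z{\left(t \right)} = -4$
$Z{\left(z \left(-2\right) - 4 \right)} - 175 = -4 - 175 = -179$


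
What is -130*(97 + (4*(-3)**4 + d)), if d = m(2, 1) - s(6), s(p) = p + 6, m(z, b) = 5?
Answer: -53820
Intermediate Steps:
s(p) = 6 + p
d = -7 (d = 5 - (6 + 6) = 5 - 1*12 = 5 - 12 = -7)
-130*(97 + (4*(-3)**4 + d)) = -130*(97 + (4*(-3)**4 - 7)) = -130*(97 + (4*81 - 7)) = -130*(97 + (324 - 7)) = -130*(97 + 317) = -130*414 = -53820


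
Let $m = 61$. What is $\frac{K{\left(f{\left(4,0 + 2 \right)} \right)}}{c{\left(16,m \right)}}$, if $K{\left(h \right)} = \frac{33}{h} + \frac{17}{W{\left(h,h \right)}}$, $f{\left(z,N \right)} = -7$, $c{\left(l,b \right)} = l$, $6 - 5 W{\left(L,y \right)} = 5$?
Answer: $\frac{281}{56} \approx 5.0179$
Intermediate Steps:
$W{\left(L,y \right)} = \frac{1}{5}$ ($W{\left(L,y \right)} = \frac{6}{5} - 1 = \frac{1}{5}$)
$K{\left(h \right)} = 85 + \frac{33}{h}$ ($K{\left(h \right)} = \frac{33}{h} + 17 \frac{1}{\frac{1}{5}} = \frac{33}{h} + 17 \cdot 5 = \frac{33}{h} + 85 = 85 + \frac{33}{h}$)
$\frac{K{\left(f{\left(4,0 + 2 \right)} \right)}}{c{\left(16,m \right)}} = \frac{85 + \frac{33}{-7}}{16} = \left(85 + 33 \left(- \frac{1}{7}\right)\right) \frac{1}{16} = \left(85 - \frac{33}{7}\right) \frac{1}{16} = \frac{562}{7} \cdot \frac{1}{16} = \frac{281}{56}$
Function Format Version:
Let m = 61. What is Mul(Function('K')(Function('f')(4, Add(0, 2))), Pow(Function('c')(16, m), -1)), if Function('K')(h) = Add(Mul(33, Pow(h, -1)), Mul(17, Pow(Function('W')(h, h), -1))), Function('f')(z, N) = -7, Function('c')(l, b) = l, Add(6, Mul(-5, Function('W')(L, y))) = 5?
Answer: Rational(281, 56) ≈ 5.0179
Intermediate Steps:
Function('W')(L, y) = Rational(1, 5) (Function('W')(L, y) = Add(Rational(6, 5), Mul(Rational(-1, 5), 5)) = Add(Rational(6, 5), -1) = Rational(1, 5))
Function('K')(h) = Add(85, Mul(33, Pow(h, -1))) (Function('K')(h) = Add(Mul(33, Pow(h, -1)), Mul(17, Pow(Rational(1, 5), -1))) = Add(Mul(33, Pow(h, -1)), Mul(17, 5)) = Add(Mul(33, Pow(h, -1)), 85) = Add(85, Mul(33, Pow(h, -1))))
Mul(Function('K')(Function('f')(4, Add(0, 2))), Pow(Function('c')(16, m), -1)) = Mul(Add(85, Mul(33, Pow(-7, -1))), Pow(16, -1)) = Mul(Add(85, Mul(33, Rational(-1, 7))), Rational(1, 16)) = Mul(Add(85, Rational(-33, 7)), Rational(1, 16)) = Mul(Rational(562, 7), Rational(1, 16)) = Rational(281, 56)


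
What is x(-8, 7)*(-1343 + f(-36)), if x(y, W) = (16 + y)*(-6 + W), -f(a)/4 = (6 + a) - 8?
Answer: -9528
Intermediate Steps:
f(a) = 8 - 4*a (f(a) = -4*((6 + a) - 8) = -4*(-2 + a) = 8 - 4*a)
x(y, W) = (-6 + W)*(16 + y)
x(-8, 7)*(-1343 + f(-36)) = (-96 - 6*(-8) + 16*7 + 7*(-8))*(-1343 + (8 - 4*(-36))) = (-96 + 48 + 112 - 56)*(-1343 + (8 + 144)) = 8*(-1343 + 152) = 8*(-1191) = -9528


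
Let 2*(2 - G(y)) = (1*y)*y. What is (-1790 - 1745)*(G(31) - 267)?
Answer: 5270685/2 ≈ 2.6353e+6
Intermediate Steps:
G(y) = 2 - y²/2 (G(y) = 2 - 1*y*y/2 = 2 - y*y/2 = 2 - y²/2)
(-1790 - 1745)*(G(31) - 267) = (-1790 - 1745)*((2 - ½*31²) - 267) = -3535*((2 - ½*961) - 267) = -3535*((2 - 961/2) - 267) = -3535*(-957/2 - 267) = -3535*(-1491/2) = 5270685/2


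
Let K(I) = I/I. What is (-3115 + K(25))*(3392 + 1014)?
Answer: -13720284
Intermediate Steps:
K(I) = 1
(-3115 + K(25))*(3392 + 1014) = (-3115 + 1)*(3392 + 1014) = -3114*4406 = -13720284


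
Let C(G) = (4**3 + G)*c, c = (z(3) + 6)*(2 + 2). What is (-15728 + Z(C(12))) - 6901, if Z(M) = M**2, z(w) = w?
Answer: 7463067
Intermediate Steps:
c = 36 (c = (3 + 6)*(2 + 2) = 9*4 = 36)
C(G) = 2304 + 36*G (C(G) = (4**3 + G)*36 = (64 + G)*36 = 2304 + 36*G)
(-15728 + Z(C(12))) - 6901 = (-15728 + (2304 + 36*12)**2) - 6901 = (-15728 + (2304 + 432)**2) - 6901 = (-15728 + 2736**2) - 6901 = (-15728 + 7485696) - 6901 = 7469968 - 6901 = 7463067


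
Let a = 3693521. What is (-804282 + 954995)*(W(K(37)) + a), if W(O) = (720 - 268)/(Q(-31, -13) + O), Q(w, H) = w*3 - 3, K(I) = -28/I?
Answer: 498211529142282/895 ≈ 5.5666e+11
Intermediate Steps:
Q(w, H) = -3 + 3*w (Q(w, H) = 3*w - 3 = -3 + 3*w)
W(O) = 452/(-96 + O) (W(O) = (720 - 268)/((-3 + 3*(-31)) + O) = 452/((-3 - 93) + O) = 452/(-96 + O))
(-804282 + 954995)*(W(K(37)) + a) = (-804282 + 954995)*(452/(-96 - 28/37) + 3693521) = 150713*(452/(-96 - 28*1/37) + 3693521) = 150713*(452/(-96 - 28/37) + 3693521) = 150713*(452/(-3580/37) + 3693521) = 150713*(452*(-37/3580) + 3693521) = 150713*(-4181/895 + 3693521) = 150713*(3305697114/895) = 498211529142282/895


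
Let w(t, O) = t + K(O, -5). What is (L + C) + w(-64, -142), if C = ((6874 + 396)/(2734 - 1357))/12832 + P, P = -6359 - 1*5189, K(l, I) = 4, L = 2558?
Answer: -79955225965/8834832 ≈ -9050.0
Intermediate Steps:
w(t, O) = 4 + t (w(t, O) = t + 4 = 4 + t)
P = -11548 (P = -6359 - 5189 = -11548)
C = -102024636301/8834832 (C = ((6874 + 396)/(2734 - 1357))/12832 - 11548 = (7270/1377)*(1/12832) - 11548 = 3635/8834832 - 11548 = -102024636301/8834832 ≈ -11548.)
(L + C) + w(-64, -142) = (2558 - 102024636301/8834832) + (4 - 64) = -79425136045/8834832 - 60 = -79955225965/8834832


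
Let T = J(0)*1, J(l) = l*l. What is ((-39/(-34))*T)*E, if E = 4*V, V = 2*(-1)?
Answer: 0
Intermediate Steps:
J(l) = l**2
V = -2
T = 0 (T = 0**2*1 = 0*1 = 0)
E = -8 (E = 4*(-2) = -8)
((-39/(-34))*T)*E = (-39/(-34)*0)*(-8) = (-39*(-1/34)*0)*(-8) = ((39/34)*0)*(-8) = 0*(-8) = 0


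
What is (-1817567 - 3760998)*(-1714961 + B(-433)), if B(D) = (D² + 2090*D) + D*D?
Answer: 12523616232445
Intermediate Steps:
B(D) = 2*D² + 2090*D (B(D) = (D² + 2090*D) + D² = 2*D² + 2090*D)
(-1817567 - 3760998)*(-1714961 + B(-433)) = (-1817567 - 3760998)*(-1714961 + 2*(-433)*(1045 - 433)) = -5578565*(-1714961 + 2*(-433)*612) = -5578565*(-1714961 - 529992) = -5578565*(-2244953) = 12523616232445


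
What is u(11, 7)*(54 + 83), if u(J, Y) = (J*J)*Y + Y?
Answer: 116998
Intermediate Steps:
u(J, Y) = Y + Y*J² (u(J, Y) = J²*Y + Y = Y*J² + Y = Y + Y*J²)
u(11, 7)*(54 + 83) = (7*(1 + 11²))*(54 + 83) = (7*(1 + 121))*137 = (7*122)*137 = 854*137 = 116998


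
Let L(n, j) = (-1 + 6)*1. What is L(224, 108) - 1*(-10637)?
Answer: 10642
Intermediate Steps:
L(n, j) = 5 (L(n, j) = 5*1 = 5)
L(224, 108) - 1*(-10637) = 5 - 1*(-10637) = 5 + 10637 = 10642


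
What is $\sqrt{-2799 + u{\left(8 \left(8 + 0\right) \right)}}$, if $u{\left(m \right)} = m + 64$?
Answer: $i \sqrt{2671} \approx 51.682 i$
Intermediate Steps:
$u{\left(m \right)} = 64 + m$
$\sqrt{-2799 + u{\left(8 \left(8 + 0\right) \right)}} = \sqrt{-2799 + \left(64 + 8 \left(8 + 0\right)\right)} = \sqrt{-2799 + \left(64 + 8 \cdot 8\right)} = \sqrt{-2799 + \left(64 + 64\right)} = \sqrt{-2799 + 128} = \sqrt{-2671} = i \sqrt{2671}$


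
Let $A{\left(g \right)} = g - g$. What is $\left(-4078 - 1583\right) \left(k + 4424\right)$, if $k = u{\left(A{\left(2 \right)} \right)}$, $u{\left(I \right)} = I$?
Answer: $-25044264$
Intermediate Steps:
$A{\left(g \right)} = 0$
$k = 0$
$\left(-4078 - 1583\right) \left(k + 4424\right) = \left(-4078 - 1583\right) \left(0 + 4424\right) = \left(-5661\right) 4424 = -25044264$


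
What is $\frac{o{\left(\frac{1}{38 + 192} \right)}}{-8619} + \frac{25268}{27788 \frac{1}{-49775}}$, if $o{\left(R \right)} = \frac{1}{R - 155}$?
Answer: $- \frac{96610955668913615}{2134526404257} \approx -45261.0$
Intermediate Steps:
$o{\left(R \right)} = \frac{1}{-155 + R}$
$\frac{o{\left(\frac{1}{38 + 192} \right)}}{-8619} + \frac{25268}{27788 \frac{1}{-49775}} = \frac{1}{\left(-155 + \frac{1}{38 + 192}\right) \left(-8619\right)} + \frac{25268}{27788 \frac{1}{-49775}} = \frac{1}{-155 + \frac{1}{230}} \left(- \frac{1}{8619}\right) + \frac{25268}{27788 \left(- \frac{1}{49775}\right)} = \frac{1}{-155 + \frac{1}{230}} \left(- \frac{1}{8619}\right) + \frac{25268}{- \frac{27788}{49775}} = \frac{1}{- \frac{35649}{230}} \left(- \frac{1}{8619}\right) + 25268 \left(- \frac{49775}{27788}\right) = \left(- \frac{230}{35649}\right) \left(- \frac{1}{8619}\right) - \frac{314428675}{6947} = \frac{230}{307258731} - \frac{314428675}{6947} = - \frac{96610955668913615}{2134526404257}$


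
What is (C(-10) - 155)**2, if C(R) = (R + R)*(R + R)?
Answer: 60025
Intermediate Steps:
C(R) = 4*R**2 (C(R) = (2*R)*(2*R) = 4*R**2)
(C(-10) - 155)**2 = (4*(-10)**2 - 155)**2 = (4*100 - 155)**2 = (400 - 155)**2 = 245**2 = 60025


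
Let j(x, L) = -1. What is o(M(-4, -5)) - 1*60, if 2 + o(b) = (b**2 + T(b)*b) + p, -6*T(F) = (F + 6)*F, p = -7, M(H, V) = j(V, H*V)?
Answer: -413/6 ≈ -68.833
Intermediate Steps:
M(H, V) = -1
T(F) = -F*(6 + F)/6 (T(F) = -(F + 6)*F/6 = -(6 + F)*F/6 = -F*(6 + F)/6)
o(b) = -9 + b**2 - b**2*(6 + b)/6 (o(b) = -2 + ((b**2 + (-b*(6 + b)/6)*b) - 7) = -2 + ((b**2 - b**2*(6 + b)/6) - 7) = -2 + (-7 + b**2 - b**2*(6 + b)/6) = -9 + b**2 - b**2*(6 + b)/6)
o(M(-4, -5)) - 1*60 = (-9 - 1/6*(-1)**3) - 1*60 = (-9 - 1/6*(-1)) - 60 = (-9 + 1/6) - 60 = -53/6 - 60 = -413/6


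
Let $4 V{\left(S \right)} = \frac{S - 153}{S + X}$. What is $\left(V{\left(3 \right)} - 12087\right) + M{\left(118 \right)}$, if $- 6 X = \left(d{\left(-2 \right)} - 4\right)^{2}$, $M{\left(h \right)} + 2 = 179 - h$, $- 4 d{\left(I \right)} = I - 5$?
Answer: $- \frac{277044}{23} \approx -12045.0$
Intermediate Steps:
$d{\left(I \right)} = \frac{5}{4} - \frac{I}{4}$ ($d{\left(I \right)} = - \frac{I - 5}{4} = - \frac{-5 + I}{4} = \frac{5}{4} - \frac{I}{4}$)
$M{\left(h \right)} = 177 - h$ ($M{\left(h \right)} = -2 - \left(-179 + h\right) = 177 - h$)
$X = - \frac{27}{32}$ ($X = - \frac{\left(\left(\frac{5}{4} - - \frac{1}{2}\right) - 4\right)^{2}}{6} = - \frac{\left(\left(\frac{5}{4} + \frac{1}{2}\right) - 4\right)^{2}}{6} = - \frac{\left(\frac{7}{4} - 4\right)^{2}}{6} = - \frac{\left(- \frac{9}{4}\right)^{2}}{6} = \left(- \frac{1}{6}\right) \frac{81}{16} = - \frac{27}{32} \approx -0.84375$)
$V{\left(S \right)} = \frac{-153 + S}{4 \left(- \frac{27}{32} + S\right)}$ ($V{\left(S \right)} = \frac{\left(S - 153\right) \frac{1}{S - \frac{27}{32}}}{4} = \frac{\left(-153 + S\right) \frac{1}{- \frac{27}{32} + S}}{4} = \frac{\frac{1}{- \frac{27}{32} + S} \left(-153 + S\right)}{4} = \frac{-153 + S}{4 \left(- \frac{27}{32} + S\right)}$)
$\left(V{\left(3 \right)} - 12087\right) + M{\left(118 \right)} = \left(\frac{8 \left(-153 + 3\right)}{-27 + 32 \cdot 3} - 12087\right) + \left(177 - 118\right) = \left(8 \frac{1}{-27 + 96} \left(-150\right) - 12087\right) + \left(177 - 118\right) = \left(8 \cdot \frac{1}{69} \left(-150\right) - 12087\right) + 59 = \left(- \frac{400}{23} - 12087\right) + 59 = - \frac{278401}{23} + 59 = - \frac{277044}{23}$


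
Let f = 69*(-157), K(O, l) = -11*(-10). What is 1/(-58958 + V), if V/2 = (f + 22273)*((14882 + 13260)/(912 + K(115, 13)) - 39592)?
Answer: -511/462605177618 ≈ -1.1046e-9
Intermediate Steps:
K(O, l) = 110
f = -10833
V = -462575050080/511 (V = 2*((-10833 + 22273)*((14882 + 13260)/(912 + 110) - 39592)) = 2*(11440*(28142/1022 - 39592)) = 2*(11440*(28142*(1/1022) - 39592)) = 2*(11440*(14071/511 - 39592)) = 2*(11440*(-20217441/511)) = 2*(-231287525040/511) = -462575050080/511 ≈ -9.0523e+8)
1/(-58958 + V) = 1/(-58958 - 462575050080/511) = 1/(-462605177618/511) = -511/462605177618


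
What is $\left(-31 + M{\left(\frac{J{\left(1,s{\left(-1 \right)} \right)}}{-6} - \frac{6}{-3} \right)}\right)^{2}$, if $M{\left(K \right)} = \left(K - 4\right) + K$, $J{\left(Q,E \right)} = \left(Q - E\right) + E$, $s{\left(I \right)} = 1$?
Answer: $\frac{8836}{9} \approx 981.78$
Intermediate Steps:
$J{\left(Q,E \right)} = Q$
$M{\left(K \right)} = -4 + 2 K$ ($M{\left(K \right)} = \left(-4 + K\right) + K = -4 + 2 K$)
$\left(-31 + M{\left(\frac{J{\left(1,s{\left(-1 \right)} \right)}}{-6} - \frac{6}{-3} \right)}\right)^{2} = \left(-31 - \left(4 - 2 \left(1 \frac{1}{-6} - \frac{6}{-3}\right)\right)\right)^{2} = \left(-31 - \left(4 - 2 \left(1 \left(- \frac{1}{6}\right) - -2\right)\right)\right)^{2} = \left(-31 - \left(4 - 2 \left(- \frac{1}{6} + 2\right)\right)\right)^{2} = \left(-31 + \left(-4 + 2 \cdot \frac{11}{6}\right)\right)^{2} = \left(-31 + \left(-4 + \frac{11}{3}\right)\right)^{2} = \left(-31 - \frac{1}{3}\right)^{2} = \left(- \frac{94}{3}\right)^{2} = \frac{8836}{9}$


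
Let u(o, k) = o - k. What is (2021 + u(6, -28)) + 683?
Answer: 2738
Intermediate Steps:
(2021 + u(6, -28)) + 683 = (2021 + (6 - 1*(-28))) + 683 = (2021 + (6 + 28)) + 683 = (2021 + 34) + 683 = 2055 + 683 = 2738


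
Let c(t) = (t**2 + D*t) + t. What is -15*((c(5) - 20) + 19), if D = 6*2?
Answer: -1335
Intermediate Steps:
D = 12
c(t) = t**2 + 13*t (c(t) = (t**2 + 12*t) + t = t**2 + 13*t)
-15*((c(5) - 20) + 19) = -15*((5*(13 + 5) - 20) + 19) = -15*((5*18 - 20) + 19) = -15*((90 - 20) + 19) = -15*(70 + 19) = -15*89 = -1335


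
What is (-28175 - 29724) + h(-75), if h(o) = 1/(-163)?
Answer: -9437538/163 ≈ -57899.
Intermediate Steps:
h(o) = -1/163
(-28175 - 29724) + h(-75) = (-28175 - 29724) - 1/163 = -57899 - 1/163 = -9437538/163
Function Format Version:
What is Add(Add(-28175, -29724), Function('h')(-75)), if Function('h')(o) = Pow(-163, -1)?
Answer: Rational(-9437538, 163) ≈ -57899.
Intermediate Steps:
Function('h')(o) = Rational(-1, 163)
Add(Add(-28175, -29724), Function('h')(-75)) = Add(Add(-28175, -29724), Rational(-1, 163)) = Add(-57899, Rational(-1, 163)) = Rational(-9437538, 163)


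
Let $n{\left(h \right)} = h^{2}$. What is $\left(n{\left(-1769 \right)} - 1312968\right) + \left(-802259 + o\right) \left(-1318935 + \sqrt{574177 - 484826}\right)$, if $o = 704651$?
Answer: $128740423873 - 97608 \sqrt{89351} \approx 1.2871 \cdot 10^{11}$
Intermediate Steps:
$\left(n{\left(-1769 \right)} - 1312968\right) + \left(-802259 + o\right) \left(-1318935 + \sqrt{574177 - 484826}\right) = \left(\left(-1769\right)^{2} - 1312968\right) + \left(-802259 + 704651\right) \left(-1318935 + \sqrt{574177 - 484826}\right) = \left(3129361 - 1312968\right) - 97608 \left(-1318935 + \sqrt{89351}\right) = 1816393 + \left(128738607480 - 97608 \sqrt{89351}\right) = 128740423873 - 97608 \sqrt{89351}$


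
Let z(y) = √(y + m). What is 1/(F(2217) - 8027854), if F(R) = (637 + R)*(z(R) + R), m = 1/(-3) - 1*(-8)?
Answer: -637701/1077638277863 - 1427*√20022/4310553111452 ≈ -6.3860e-7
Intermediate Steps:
m = 23/3 (m = -⅓ + 8 = 23/3 ≈ 7.6667)
z(y) = √(23/3 + y) (z(y) = √(y + 23/3) = √(23/3 + y))
F(R) = (637 + R)*(R + √(69 + 9*R)/3) (F(R) = (637 + R)*(√(69 + 9*R)/3 + R) = (637 + R)*(R + √(69 + 9*R)/3))
1/(F(2217) - 8027854) = 1/((2217² + 637*2217 + 637*√(69 + 9*2217)/3 + (⅓)*2217*√(69 + 9*2217)) - 8027854) = 1/((4915089 + 1412229 + 637*√(69 + 19953)/3 + (⅓)*2217*√(69 + 19953)) - 8027854) = 1/((4915089 + 1412229 + 637*√20022/3 + (⅓)*2217*√20022) - 8027854) = 1/((4915089 + 1412229 + 637*√20022/3 + 739*√20022) - 8027854) = 1/((6327318 + 2854*√20022/3) - 8027854) = 1/(-1700536 + 2854*√20022/3)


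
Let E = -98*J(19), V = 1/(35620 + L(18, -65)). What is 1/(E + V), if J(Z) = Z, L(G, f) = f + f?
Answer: -35490/66082379 ≈ -0.00053706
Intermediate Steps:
L(G, f) = 2*f
V = 1/35490 (V = 1/(35620 + 2*(-65)) = 1/(35620 - 130) = 1/35490 ≈ 2.8177e-5)
E = -1862 (E = -98*19 = -1862)
1/(E + V) = 1/(-1862 + 1/35490) = 1/(-66082379/35490) = -35490/66082379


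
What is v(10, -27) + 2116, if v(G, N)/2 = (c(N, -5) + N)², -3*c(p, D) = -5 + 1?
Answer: 30902/9 ≈ 3433.6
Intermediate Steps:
c(p, D) = 4/3 (c(p, D) = -(-5 + 1)/3 = -⅓*(-4) = 4/3)
v(G, N) = 2*(4/3 + N)²
v(10, -27) + 2116 = 2*(4 + 3*(-27))²/9 + 2116 = 2*(4 - 81)²/9 + 2116 = (2/9)*(-77)² + 2116 = (2/9)*5929 + 2116 = 11858/9 + 2116 = 30902/9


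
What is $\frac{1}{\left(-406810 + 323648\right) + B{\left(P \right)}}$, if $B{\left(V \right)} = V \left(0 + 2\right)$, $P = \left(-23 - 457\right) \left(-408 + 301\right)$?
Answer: $\frac{1}{19558} \approx 5.113 \cdot 10^{-5}$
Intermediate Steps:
$P = 51360$ ($P = \left(-480\right) \left(-107\right) = 51360$)
$B{\left(V \right)} = 2 V$ ($B{\left(V \right)} = V 2 = 2 V$)
$\frac{1}{\left(-406810 + 323648\right) + B{\left(P \right)}} = \frac{1}{\left(-406810 + 323648\right) + 2 \cdot 51360} = \frac{1}{-83162 + 102720} = \frac{1}{19558}$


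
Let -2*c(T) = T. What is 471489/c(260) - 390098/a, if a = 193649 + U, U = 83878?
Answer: -130901640443/36078510 ≈ -3628.2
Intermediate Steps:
c(T) = -T/2
a = 277527 (a = 193649 + 83878 = 277527)
471489/c(260) - 390098/a = 471489/((-½*260)) - 390098/277527 = 471489/(-130) - 390098*1/277527 = 471489*(-1/130) - 390098/277527 = -471489/130 - 390098/277527 = -130901640443/36078510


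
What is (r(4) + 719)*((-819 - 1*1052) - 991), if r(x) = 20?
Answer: -2115018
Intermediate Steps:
(r(4) + 719)*((-819 - 1*1052) - 991) = (20 + 719)*((-819 - 1*1052) - 991) = 739*((-819 - 1052) - 991) = 739*(-1871 - 991) = 739*(-2862) = -2115018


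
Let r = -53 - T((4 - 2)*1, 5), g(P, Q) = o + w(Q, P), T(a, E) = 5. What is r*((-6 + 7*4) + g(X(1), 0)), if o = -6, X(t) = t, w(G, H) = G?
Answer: -928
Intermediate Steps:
g(P, Q) = -6 + Q
r = -58 (r = -53 - 1*5 = -53 - 5 = -58)
r*((-6 + 7*4) + g(X(1), 0)) = -58*((-6 + 7*4) + (-6 + 0)) = -58*((-6 + 28) - 6) = -58*(22 - 6) = -58*16 = -928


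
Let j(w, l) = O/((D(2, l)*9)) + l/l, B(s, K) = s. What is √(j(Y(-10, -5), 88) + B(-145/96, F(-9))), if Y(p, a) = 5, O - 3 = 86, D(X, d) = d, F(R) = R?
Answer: I*√27742/264 ≈ 0.63091*I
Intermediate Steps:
O = 89 (O = 3 + 86 = 89)
j(w, l) = 1 + 89/(9*l) (j(w, l) = 89/((l*9)) + l/l = 89/((9*l)) + 1 = 89*(1/(9*l)) + 1 = 89/(9*l) + 1 = 1 + 89/(9*l))
√(j(Y(-10, -5), 88) + B(-145/96, F(-9))) = √((89/9 + 88)/88 - 145/96) = √((1/88)*(881/9) - 145*1/96) = √(881/792 - 145/96) = √(-1261/3168) = I*√27742/264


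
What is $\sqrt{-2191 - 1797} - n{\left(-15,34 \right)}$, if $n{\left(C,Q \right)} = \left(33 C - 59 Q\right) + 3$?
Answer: $2498 + 2 i \sqrt{997} \approx 2498.0 + 63.151 i$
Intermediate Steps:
$n{\left(C,Q \right)} = 3 - 59 Q + 33 C$ ($n{\left(C,Q \right)} = \left(- 59 Q + 33 C\right) + 3 = 3 - 59 Q + 33 C$)
$\sqrt{-2191 - 1797} - n{\left(-15,34 \right)} = \sqrt{-2191 - 1797} - \left(3 - 2006 + 33 \left(-15\right)\right) = \sqrt{-3988} - \left(3 - 2006 - 495\right) = 2 i \sqrt{997} - -2498 = 2 i \sqrt{997} + 2498 = 2498 + 2 i \sqrt{997}$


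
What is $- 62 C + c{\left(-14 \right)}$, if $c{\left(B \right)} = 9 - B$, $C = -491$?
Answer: $30465$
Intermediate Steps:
$- 62 C + c{\left(-14 \right)} = \left(-62\right) \left(-491\right) + \left(9 - -14\right) = 30442 + \left(9 + 14\right) = 30442 + 23 = 30465$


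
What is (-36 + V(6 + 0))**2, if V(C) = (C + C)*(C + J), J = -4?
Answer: 144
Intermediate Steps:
V(C) = 2*C*(-4 + C) (V(C) = (C + C)*(C - 4) = (2*C)*(-4 + C) = 2*C*(-4 + C))
(-36 + V(6 + 0))**2 = (-36 + 2*(6 + 0)*(-4 + (6 + 0)))**2 = (-36 + 2*6*(-4 + 6))**2 = (-36 + 2*6*2)**2 = (-36 + 24)**2 = (-12)**2 = 144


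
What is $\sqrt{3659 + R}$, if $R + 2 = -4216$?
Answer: $i \sqrt{559} \approx 23.643 i$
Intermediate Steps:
$R = -4218$ ($R = -2 - 4216 = -4218$)
$\sqrt{3659 + R} = \sqrt{3659 - 4218} = \sqrt{-559} = i \sqrt{559}$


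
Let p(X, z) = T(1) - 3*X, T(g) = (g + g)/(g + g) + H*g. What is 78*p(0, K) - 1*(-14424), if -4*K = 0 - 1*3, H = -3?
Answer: 14268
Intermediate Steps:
T(g) = 1 - 3*g (T(g) = (g + g)/(g + g) - 3*g = (2*g)/((2*g)) - 3*g = (2*g)*(1/(2*g)) - 3*g = 1 - 3*g)
K = ¾ (K = -(0 - 1*3)/4 = -(0 - 3)/4 = -¼*(-3) = ¾ ≈ 0.75000)
p(X, z) = -2 - 3*X (p(X, z) = (1 - 3*1) - 3*X = (1 - 3) - 3*X = -2 - 3*X)
78*p(0, K) - 1*(-14424) = 78*(-2 - 3*0) - 1*(-14424) = 78*(-2 + 0) + 14424 = 78*(-2) + 14424 = -156 + 14424 = 14268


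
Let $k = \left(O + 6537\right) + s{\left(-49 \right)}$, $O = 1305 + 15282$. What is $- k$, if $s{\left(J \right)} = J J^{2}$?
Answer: $94525$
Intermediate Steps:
$s{\left(J \right)} = J^{3}$
$O = 16587$
$k = -94525$ ($k = \left(16587 + 6537\right) + \left(-49\right)^{3} = 23124 - 117649 = -94525$)
$- k = \left(-1\right) \left(-94525\right) = 94525$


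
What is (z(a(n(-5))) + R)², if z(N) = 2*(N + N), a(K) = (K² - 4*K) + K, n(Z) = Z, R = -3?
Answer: 24649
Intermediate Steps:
a(K) = K² - 3*K
z(N) = 4*N (z(N) = 2*(2*N) = 4*N)
(z(a(n(-5))) + R)² = (4*(-5*(-3 - 5)) - 3)² = (4*(-5*(-8)) - 3)² = (4*40 - 3)² = (160 - 3)² = 157² = 24649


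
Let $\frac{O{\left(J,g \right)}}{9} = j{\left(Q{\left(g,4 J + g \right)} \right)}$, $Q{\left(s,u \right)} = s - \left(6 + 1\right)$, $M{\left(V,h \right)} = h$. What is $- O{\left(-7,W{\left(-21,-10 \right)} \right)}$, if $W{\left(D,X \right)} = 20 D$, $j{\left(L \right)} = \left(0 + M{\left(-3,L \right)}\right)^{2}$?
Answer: $-1640961$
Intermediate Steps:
$Q{\left(s,u \right)} = -7 + s$ ($Q{\left(s,u \right)} = s - 7 = -7 + s$)
$j{\left(L \right)} = L^{2}$ ($j{\left(L \right)} = \left(0 + L\right)^{2} = L^{2}$)
$O{\left(J,g \right)} = 9 \left(-7 + g\right)^{2}$
$- O{\left(-7,W{\left(-21,-10 \right)} \right)} = - 9 \left(-7 + 20 \left(-21\right)\right)^{2} = - 9 \left(-7 - 420\right)^{2} = - 9 \left(-427\right)^{2} = - 9 \cdot 182329 = \left(-1\right) 1640961 = -1640961$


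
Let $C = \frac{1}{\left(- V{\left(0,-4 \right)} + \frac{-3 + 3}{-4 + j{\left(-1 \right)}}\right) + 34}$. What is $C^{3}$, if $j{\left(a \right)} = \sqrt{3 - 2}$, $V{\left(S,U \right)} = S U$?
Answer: $\frac{1}{39304} \approx 2.5443 \cdot 10^{-5}$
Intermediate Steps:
$j{\left(a \right)} = 1$ ($j{\left(a \right)} = \sqrt{1} = 1$)
$C = \frac{1}{34}$ ($C = \frac{1}{\left(- 0 \left(-4\right) + \frac{-3 + 3}{-4 + 1}\right) + 34} = \frac{1}{\left(\left(-1\right) 0 + \frac{0}{-3}\right) + 34} = \frac{1}{\left(0 + 0 \left(- \frac{1}{3}\right)\right) + 34} = \frac{1}{\left(0 + 0\right) + 34} = \frac{1}{0 + 34} = \frac{1}{34} \approx 0.029412$)
$C^{3} = \left(\frac{1}{34}\right)^{3} = \frac{1}{39304}$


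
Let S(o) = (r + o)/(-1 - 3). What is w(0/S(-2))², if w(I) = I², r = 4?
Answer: 0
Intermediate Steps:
S(o) = -1 - o/4 (S(o) = (4 + o)/(-1 - 3) = (4 + o)/(-4) = (4 + o)*(-¼) = -1 - o/4)
w(0/S(-2))² = ((0/(-1 - ¼*(-2)))²)² = ((0/(-1 + ½))²)² = ((0/(-½))²)² = ((0*(-2))²)² = (0²)² = 0² = 0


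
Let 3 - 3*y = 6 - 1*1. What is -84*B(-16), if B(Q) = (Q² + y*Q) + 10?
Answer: -23240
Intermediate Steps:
y = -⅔ (y = 1 - (6 - 1*1)/3 = 1 - (6 - 1)/3 = 1 - ⅓*5 = 1 - 5/3 = -⅔ ≈ -0.66667)
B(Q) = 10 + Q² - 2*Q/3 (B(Q) = (Q² - 2*Q/3) + 10 = 10 + Q² - 2*Q/3)
-84*B(-16) = -84*(10 + (-16)² - ⅔*(-16)) = -84*(10 + 256 + 32/3) = -84*830/3 = -23240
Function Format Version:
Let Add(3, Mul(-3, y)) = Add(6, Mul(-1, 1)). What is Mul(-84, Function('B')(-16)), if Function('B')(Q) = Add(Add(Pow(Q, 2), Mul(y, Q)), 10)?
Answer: -23240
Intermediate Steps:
y = Rational(-2, 3) (y = Add(1, Mul(Rational(-1, 3), Add(6, Mul(-1, 1)))) = Add(1, Mul(Rational(-1, 3), Add(6, -1))) = Add(1, Mul(Rational(-1, 3), 5)) = Add(1, Rational(-5, 3)) = Rational(-2, 3) ≈ -0.66667)
Function('B')(Q) = Add(10, Pow(Q, 2), Mul(Rational(-2, 3), Q)) (Function('B')(Q) = Add(Add(Pow(Q, 2), Mul(Rational(-2, 3), Q)), 10) = Add(10, Pow(Q, 2), Mul(Rational(-2, 3), Q)))
Mul(-84, Function('B')(-16)) = Mul(-84, Add(10, Pow(-16, 2), Mul(Rational(-2, 3), -16))) = Mul(-84, Add(10, 256, Rational(32, 3))) = Mul(-84, Rational(830, 3)) = -23240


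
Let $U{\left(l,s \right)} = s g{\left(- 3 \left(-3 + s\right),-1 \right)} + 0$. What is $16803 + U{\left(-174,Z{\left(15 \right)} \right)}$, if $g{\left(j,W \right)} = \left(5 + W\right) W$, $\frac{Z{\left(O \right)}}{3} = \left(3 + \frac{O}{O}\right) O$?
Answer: $16083$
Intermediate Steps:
$Z{\left(O \right)} = 12 O$ ($Z{\left(O \right)} = 3 \left(3 + \frac{O}{O}\right) O = 3 \left(3 + 1\right) O = 3 \cdot 4 O = 12 O$)
$g{\left(j,W \right)} = W \left(5 + W\right)$
$U{\left(l,s \right)} = - 4 s$ ($U{\left(l,s \right)} = s \left(- (5 - 1)\right) + 0 = s \left(\left(-1\right) 4\right) + 0 = s \left(-4\right) + 0 = - 4 s + 0 = - 4 s$)
$16803 + U{\left(-174,Z{\left(15 \right)} \right)} = 16803 - 4 \cdot 12 \cdot 15 = 16803 - 720 = 16083$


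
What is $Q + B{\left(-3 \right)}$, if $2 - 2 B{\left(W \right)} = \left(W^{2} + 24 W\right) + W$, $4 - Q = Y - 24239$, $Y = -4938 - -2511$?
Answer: $26704$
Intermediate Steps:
$Y = -2427$ ($Y = -4938 + 2511 = -2427$)
$Q = 26670$ ($Q = 4 - \left(-2427 - 24239\right) = 4 - -26666 = 4 + 26666 = 26670$)
$B{\left(W \right)} = 1 - \frac{25 W}{2} - \frac{W^{2}}{2}$ ($B{\left(W \right)} = 1 - \frac{\left(W^{2} + 24 W\right) + W}{2} = 1 - \frac{W^{2} + 25 W}{2} = 1 - \left(\frac{W^{2}}{2} + \frac{25 W}{2}\right) = 1 - \frac{25 W}{2} - \frac{W^{2}}{2}$)
$Q + B{\left(-3 \right)} = 26670 - \left(- \frac{77}{2} + \frac{9}{2}\right) = 26670 + \left(1 + \frac{75}{2} - \frac{9}{2}\right) = 26670 + 34 = 26704$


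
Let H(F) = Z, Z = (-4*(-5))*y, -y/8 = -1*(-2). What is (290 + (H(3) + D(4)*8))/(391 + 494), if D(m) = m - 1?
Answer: -2/295 ≈ -0.0067797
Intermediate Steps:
D(m) = -1 + m
y = -16 (y = -(-8)*(-2) = -8*2 = -16)
Z = -320 (Z = -4*(-5)*(-16) = 20*(-16) = -320)
H(F) = -320
(290 + (H(3) + D(4)*8))/(391 + 494) = (290 + (-320 + (-1 + 4)*8))/(391 + 494) = (290 + (-320 + 3*8))/885 = (290 + (-320 + 24))*(1/885) = (290 - 296)*(1/885) = -6*1/885 = -2/295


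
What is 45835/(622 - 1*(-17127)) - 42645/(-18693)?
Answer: 537899920/110594019 ≈ 4.8637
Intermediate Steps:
45835/(622 - 1*(-17127)) - 42645/(-18693) = 45835/(622 + 17127) - 42645*(-1/18693) = 45835/17749 + 14215/6231 = 537899920/110594019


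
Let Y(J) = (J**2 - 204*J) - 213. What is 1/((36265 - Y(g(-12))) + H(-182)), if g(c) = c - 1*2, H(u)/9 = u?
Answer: 1/31788 ≈ 3.1458e-5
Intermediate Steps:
H(u) = 9*u
g(c) = -2 + c (g(c) = c - 2 = -2 + c)
Y(J) = -213 + J**2 - 204*J
1/((36265 - Y(g(-12))) + H(-182)) = 1/((36265 - (-213 + (-2 - 12)**2 - 204*(-2 - 12))) + 9*(-182)) = 1/((36265 - (-213 + (-14)**2 - 204*(-14))) - 1638) = 1/((36265 - (-213 + 196 + 2856)) - 1638) = 1/((36265 - 1*2839) - 1638) = 1/((36265 - 2839) - 1638) = 1/(33426 - 1638) = 1/31788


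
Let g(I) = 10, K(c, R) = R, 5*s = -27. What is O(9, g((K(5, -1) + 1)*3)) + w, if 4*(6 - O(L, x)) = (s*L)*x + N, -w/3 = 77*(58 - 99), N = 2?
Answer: 9598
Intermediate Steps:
s = -27/5 (s = (1/5)*(-27) = -27/5 ≈ -5.4000)
w = 9471 (w = -231*(58 - 99) = -231*(-41) = -3*(-3157) = 9471)
O(L, x) = 11/2 + 27*L*x/20 (O(L, x) = 6 - ((-27*L/5)*x + 2)/4 = 6 - (-27*L*x/5 + 2)/4 = 6 - (2 - 27*L*x/5)/4 = 6 + (-1/2 + 27*L*x/20) = 11/2 + 27*L*x/20)
O(9, g((K(5, -1) + 1)*3)) + w = (11/2 + (27/20)*9*10) + 9471 = (11/2 + 243/2) + 9471 = 127 + 9471 = 9598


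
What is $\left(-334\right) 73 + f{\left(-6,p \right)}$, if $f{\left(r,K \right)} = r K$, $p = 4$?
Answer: $-24406$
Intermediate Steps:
$f{\left(r,K \right)} = K r$
$\left(-334\right) 73 + f{\left(-6,p \right)} = \left(-334\right) 73 + 4 \left(-6\right) = -24382 - 24 = -24406$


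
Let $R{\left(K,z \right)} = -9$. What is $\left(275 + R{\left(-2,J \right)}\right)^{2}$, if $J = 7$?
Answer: $70756$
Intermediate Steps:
$\left(275 + R{\left(-2,J \right)}\right)^{2} = \left(275 - 9\right)^{2} = 266^{2} = 70756$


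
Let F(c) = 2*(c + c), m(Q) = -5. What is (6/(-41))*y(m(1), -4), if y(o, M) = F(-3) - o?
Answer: 42/41 ≈ 1.0244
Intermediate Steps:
F(c) = 4*c (F(c) = 2*(2*c) = 4*c)
y(o, M) = -12 - o (y(o, M) = 4*(-3) - o = -12 - o)
(6/(-41))*y(m(1), -4) = (6/(-41))*(-12 - 1*(-5)) = (6*(-1/41))*(-12 + 5) = -6/41*(-7) = 42/41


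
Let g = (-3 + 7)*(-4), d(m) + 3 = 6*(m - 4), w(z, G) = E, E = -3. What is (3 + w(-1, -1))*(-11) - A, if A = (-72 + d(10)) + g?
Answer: 55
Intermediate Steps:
w(z, G) = -3
d(m) = -27 + 6*m (d(m) = -3 + 6*(m - 4) = -3 + 6*(-4 + m) = -3 + (-24 + 6*m) = -27 + 6*m)
g = -16 (g = 4*(-4) = -16)
A = -55 (A = (-72 + (-27 + 6*10)) - 16 = (-72 + (-27 + 60)) - 16 = (-72 + 33) - 16 = -39 - 16 = -55)
(3 + w(-1, -1))*(-11) - A = (3 - 3)*(-11) - 1*(-55) = 0*(-11) + 55 = 0 + 55 = 55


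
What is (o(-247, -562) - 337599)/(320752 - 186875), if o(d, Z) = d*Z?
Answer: -198785/133877 ≈ -1.4848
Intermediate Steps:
o(d, Z) = Z*d
(o(-247, -562) - 337599)/(320752 - 186875) = (-562*(-247) - 337599)/(320752 - 186875) = (138814 - 337599)/133877 = -198785*1/133877 = -198785/133877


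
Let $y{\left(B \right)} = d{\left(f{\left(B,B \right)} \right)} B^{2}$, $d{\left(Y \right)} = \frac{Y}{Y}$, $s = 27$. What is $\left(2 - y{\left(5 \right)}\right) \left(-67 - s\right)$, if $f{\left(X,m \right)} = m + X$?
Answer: $2162$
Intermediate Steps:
$f{\left(X,m \right)} = X + m$
$d{\left(Y \right)} = 1$
$y{\left(B \right)} = B^{2}$ ($y{\left(B \right)} = 1 B^{2} = B^{2}$)
$\left(2 - y{\left(5 \right)}\right) \left(-67 - s\right) = \left(2 - 5^{2}\right) \left(-67 - 27\right) = \left(2 - 25\right) \left(-67 - 27\right) = \left(2 - 25\right) \left(-94\right) = \left(-23\right) \left(-94\right) = 2162$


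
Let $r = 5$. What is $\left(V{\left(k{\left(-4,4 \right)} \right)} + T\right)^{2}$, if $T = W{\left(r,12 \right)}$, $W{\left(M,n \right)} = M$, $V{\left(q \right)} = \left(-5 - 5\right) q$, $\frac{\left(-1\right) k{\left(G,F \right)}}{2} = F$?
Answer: $7225$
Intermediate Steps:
$k{\left(G,F \right)} = - 2 F$
$V{\left(q \right)} = - 10 q$
$T = 5$
$\left(V{\left(k{\left(-4,4 \right)} \right)} + T\right)^{2} = \left(- 10 \left(\left(-2\right) 4\right) + 5\right)^{2} = \left(\left(-10\right) \left(-8\right) + 5\right)^{2} = \left(80 + 5\right)^{2} = 85^{2} = 7225$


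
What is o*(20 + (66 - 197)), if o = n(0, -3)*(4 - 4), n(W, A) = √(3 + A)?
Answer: 0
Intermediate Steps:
o = 0 (o = √(3 - 3)*(4 - 4) = √0*0 = 0*0 = 0)
o*(20 + (66 - 197)) = 0*(20 + (66 - 197)) = 0*(20 - 131) = 0*(-111) = 0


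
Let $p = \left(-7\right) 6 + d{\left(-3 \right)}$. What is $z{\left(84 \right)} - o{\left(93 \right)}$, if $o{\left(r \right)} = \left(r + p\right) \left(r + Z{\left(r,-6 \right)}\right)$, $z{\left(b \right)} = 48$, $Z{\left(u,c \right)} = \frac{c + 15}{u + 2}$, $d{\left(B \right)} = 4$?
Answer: $- \frac{96372}{19} \approx -5072.2$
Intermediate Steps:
$Z{\left(u,c \right)} = \frac{15 + c}{2 + u}$
$p = -38$ ($p = \left(-7\right) 6 + 4 = -42 + 4 = -38$)
$o{\left(r \right)} = \left(-38 + r\right) \left(r + \frac{9}{2 + r}\right)$ ($o{\left(r \right)} = \left(r - 38\right) \left(r + \frac{15 - 6}{2 + r}\right) = \left(-38 + r\right) \left(r + \frac{1}{2 + r} 9\right) = \left(-38 + r\right) \left(r + \frac{9}{2 + r}\right)$)
$z{\left(84 \right)} - o{\left(93 \right)} = 48 - \frac{-342 + 9 \cdot 93 + 93 \left(-38 + 93\right) \left(2 + 93\right)}{2 + 93} = 48 - \frac{-342 + 837 + 93 \cdot 55 \cdot 95}{95} = 48 - \frac{-342 + 837 + 485925}{95} = 48 - \frac{1}{95} \cdot 486420 = 48 - \frac{97284}{19} = - \frac{96372}{19}$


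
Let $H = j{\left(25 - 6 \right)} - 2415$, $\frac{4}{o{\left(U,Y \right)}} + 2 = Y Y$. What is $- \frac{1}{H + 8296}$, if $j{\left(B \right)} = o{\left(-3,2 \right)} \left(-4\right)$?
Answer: $- \frac{1}{5873} \approx -0.00017027$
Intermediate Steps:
$o{\left(U,Y \right)} = \frac{4}{-2 + Y^{2}}$ ($o{\left(U,Y \right)} = \frac{4}{-2 + Y Y} = \frac{4}{-2 + Y^{2}}$)
$j{\left(B \right)} = -8$ ($j{\left(B \right)} = \frac{4}{-2 + 2^{2}} \left(-4\right) = \frac{4}{-2 + 4} \left(-4\right) = \frac{4}{2} \left(-4\right) = 4 \cdot \frac{1}{2} \left(-4\right) = 2 \left(-4\right) = -8$)
$H = -2423$ ($H = -8 - 2415 = -2423$)
$- \frac{1}{H + 8296} = - \frac{1}{-2423 + 8296} = - \frac{1}{5873}$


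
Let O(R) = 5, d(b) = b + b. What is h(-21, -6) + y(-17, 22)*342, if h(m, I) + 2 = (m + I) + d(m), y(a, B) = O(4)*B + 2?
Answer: 38233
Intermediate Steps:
d(b) = 2*b
y(a, B) = 2 + 5*B (y(a, B) = 5*B + 2 = 2 + 5*B)
h(m, I) = -2 + I + 3*m (h(m, I) = -2 + ((m + I) + 2*m) = -2 + ((I + m) + 2*m) = -2 + (I + 3*m) = -2 + I + 3*m)
h(-21, -6) + y(-17, 22)*342 = (-2 - 6 + 3*(-21)) + (2 + 5*22)*342 = (-2 - 6 - 63) + (2 + 110)*342 = -71 + 112*342 = -71 + 38304 = 38233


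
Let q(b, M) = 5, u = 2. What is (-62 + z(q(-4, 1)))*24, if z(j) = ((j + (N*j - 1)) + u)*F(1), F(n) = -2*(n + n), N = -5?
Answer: 336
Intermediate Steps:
F(n) = -4*n
z(j) = -4 + 16*j (z(j) = ((j + (-5*j - 1)) + 2)*(-4*1) = ((j + (-1 - 5*j)) + 2)*(-4) = ((-1 - 4*j) + 2)*(-4) = (1 - 4*j)*(-4) = -4 + 16*j)
(-62 + z(q(-4, 1)))*24 = (-62 + (-4 + 16*5))*24 = (-62 + (-4 + 80))*24 = (-62 + 76)*24 = 14*24 = 336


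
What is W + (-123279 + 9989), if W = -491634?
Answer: -604924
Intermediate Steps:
W + (-123279 + 9989) = -491634 + (-123279 + 9989) = -491634 - 113290 = -604924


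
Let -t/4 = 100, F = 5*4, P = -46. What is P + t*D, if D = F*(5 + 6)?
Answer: -88046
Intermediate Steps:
F = 20
t = -400 (t = -4*100 = -400)
D = 220 (D = 20*(5 + 6) = 20*11 = 220)
P + t*D = -46 - 400*220 = -46 - 88000 = -88046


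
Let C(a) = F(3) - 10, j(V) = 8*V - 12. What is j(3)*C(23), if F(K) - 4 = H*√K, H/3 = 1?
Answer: -72 + 36*√3 ≈ -9.6462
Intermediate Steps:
H = 3 (H = 3*1 = 3)
j(V) = -12 + 8*V
F(K) = 4 + 3*√K
C(a) = -6 + 3*√3 (C(a) = (4 + 3*√3) - 10 = -6 + 3*√3)
j(3)*C(23) = (-12 + 8*3)*(-6 + 3*√3) = (-12 + 24)*(-6 + 3*√3) = 12*(-6 + 3*√3) = -72 + 36*√3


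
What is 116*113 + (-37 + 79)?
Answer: 13150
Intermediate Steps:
116*113 + (-37 + 79) = 13108 + 42 = 13150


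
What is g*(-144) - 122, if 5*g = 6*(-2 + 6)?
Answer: -4066/5 ≈ -813.20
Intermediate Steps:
g = 24/5 (g = (6*(-2 + 6))/5 = (6*4)/5 = (⅕)*24 = 24/5 ≈ 4.8000)
g*(-144) - 122 = (24/5)*(-144) - 122 = -3456/5 - 122 = -4066/5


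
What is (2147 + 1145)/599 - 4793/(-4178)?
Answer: 16624983/2502622 ≈ 6.6430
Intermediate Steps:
(2147 + 1145)/599 - 4793/(-4178) = 3292*(1/599) - 4793*(-1/4178) = 3292/599 + 4793/4178 = 16624983/2502622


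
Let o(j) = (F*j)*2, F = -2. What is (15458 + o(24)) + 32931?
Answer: 48293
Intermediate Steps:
o(j) = -4*j (o(j) = -2*j*2 = -4*j)
(15458 + o(24)) + 32931 = (15458 - 4*24) + 32931 = (15458 - 96) + 32931 = 15362 + 32931 = 48293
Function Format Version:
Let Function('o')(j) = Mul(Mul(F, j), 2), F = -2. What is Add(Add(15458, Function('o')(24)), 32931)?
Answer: 48293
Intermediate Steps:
Function('o')(j) = Mul(-4, j) (Function('o')(j) = Mul(Mul(-2, j), 2) = Mul(-4, j))
Add(Add(15458, Function('o')(24)), 32931) = Add(Add(15458, Mul(-4, 24)), 32931) = Add(Add(15458, -96), 32931) = Add(15362, 32931) = 48293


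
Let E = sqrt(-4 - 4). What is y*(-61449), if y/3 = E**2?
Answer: 1474776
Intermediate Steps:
E = 2*I*sqrt(2) (E = sqrt(-8) = 2*I*sqrt(2) ≈ 2.8284*I)
y = -24 (y = 3*(2*I*sqrt(2))**2 = 3*(-8) = -24)
y*(-61449) = -24*(-61449) = 1474776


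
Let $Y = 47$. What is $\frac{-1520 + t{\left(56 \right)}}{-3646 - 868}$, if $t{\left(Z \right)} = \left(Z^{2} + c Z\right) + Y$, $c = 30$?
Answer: $- \frac{3343}{4514} \approx -0.74058$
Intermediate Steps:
$t{\left(Z \right)} = 47 + Z^{2} + 30 Z$ ($t{\left(Z \right)} = \left(Z^{2} + 30 Z\right) + 47 = 47 + Z^{2} + 30 Z$)
$\frac{-1520 + t{\left(56 \right)}}{-3646 - 868} = \frac{-1520 + \left(47 + 56^{2} + 30 \cdot 56\right)}{-3646 - 868} = \frac{-1520 + \left(47 + 3136 + 1680\right)}{-4514} = \left(-1520 + 4863\right) \left(- \frac{1}{4514}\right) = 3343 \left(- \frac{1}{4514}\right) = - \frac{3343}{4514}$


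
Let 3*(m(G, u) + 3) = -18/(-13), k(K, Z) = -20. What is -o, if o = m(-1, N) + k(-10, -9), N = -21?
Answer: 293/13 ≈ 22.538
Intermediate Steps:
m(G, u) = -33/13 (m(G, u) = -3 + (-18/(-13))/3 = -3 + (-18*(-1/13))/3 = -3 + (⅓)*(18/13) = -3 + 6/13 = -33/13)
o = -293/13 (o = -33/13 - 20 = -293/13 ≈ -22.538)
-o = -1*(-293/13) = 293/13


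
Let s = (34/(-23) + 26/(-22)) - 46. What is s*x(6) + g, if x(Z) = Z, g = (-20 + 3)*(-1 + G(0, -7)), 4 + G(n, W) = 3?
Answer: -65264/253 ≈ -257.96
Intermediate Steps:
G(n, W) = -1 (G(n, W) = -4 + 3 = -1)
g = 34 (g = (-20 + 3)*(-1 - 1) = -17*(-2) = 34)
s = -12311/253 (s = (34*(-1/23) + 26*(-1/22)) - 46 = (-34/23 - 13/11) - 46 = -673/253 - 46 = -12311/253 ≈ -48.660)
s*x(6) + g = -12311/253*6 + 34 = -73866/253 + 34 = -65264/253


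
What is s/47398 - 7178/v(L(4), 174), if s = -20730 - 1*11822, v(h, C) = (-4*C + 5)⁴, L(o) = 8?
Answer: -285441120997466/415622316073103 ≈ -0.68678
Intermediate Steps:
v(h, C) = (5 - 4*C)⁴
s = -32552 (s = -20730 - 11822 = -32552)
s/47398 - 7178/v(L(4), 174) = -32552/47398 - 7178/(-5 + 4*174)⁴ = -32552*1/47398 - 7178/(-5 + 696)⁴ = -1252/1823 - 7178/(691⁴) = -1252/1823 - 7178/227988105361 = -285441120997466/415622316073103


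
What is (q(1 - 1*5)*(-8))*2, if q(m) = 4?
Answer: -64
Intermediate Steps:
(q(1 - 1*5)*(-8))*2 = (4*(-8))*2 = -32*2 = -64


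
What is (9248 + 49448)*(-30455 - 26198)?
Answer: -3325304488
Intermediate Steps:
(9248 + 49448)*(-30455 - 26198) = 58696*(-56653) = -3325304488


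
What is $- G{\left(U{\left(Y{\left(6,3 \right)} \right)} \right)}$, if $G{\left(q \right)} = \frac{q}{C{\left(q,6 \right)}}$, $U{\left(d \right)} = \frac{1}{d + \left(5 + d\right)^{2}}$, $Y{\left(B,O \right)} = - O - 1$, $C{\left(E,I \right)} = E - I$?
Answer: $- \frac{1}{19} \approx -0.052632$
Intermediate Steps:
$Y{\left(B,O \right)} = -1 - O$
$G{\left(q \right)} = \frac{q}{-6 + q}$ ($G{\left(q \right)} = \frac{q}{q - 6} = \frac{q}{-6 + q}$)
$- G{\left(U{\left(Y{\left(6,3 \right)} \right)} \right)} = - \frac{1}{\left(\left(-1 - 3\right) + \left(5 - 4\right)^{2}\right) \left(-6 + \frac{1}{\left(-1 - 3\right) + \left(5 - 4\right)^{2}}\right)} = - \frac{1}{\left(-4 + \left(5 - 4\right)^{2}\right) \left(-6 + \frac{1}{-4 + \left(5 - 4\right)^{2}}\right)} = - \frac{1}{\left(-4 + 1^{2}\right) \left(-6 + \frac{1}{-4 + 1^{2}}\right)} = - \frac{1}{\left(-4 + 1\right) \left(-6 + \frac{1}{-4 + 1}\right)} = - \frac{1}{\left(-3\right) \left(-6 + \frac{1}{-3}\right)} = - \frac{-1}{3 \left(-6 - \frac{1}{3}\right)} = - \frac{-1}{3 \left(- \frac{19}{3}\right)} = - \frac{\left(-1\right) \left(-3\right)}{3 \cdot 19} = \left(-1\right) \frac{1}{19} = - \frac{1}{19}$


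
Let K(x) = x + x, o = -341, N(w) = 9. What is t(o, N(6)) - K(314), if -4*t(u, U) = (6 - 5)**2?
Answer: -2513/4 ≈ -628.25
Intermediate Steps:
t(u, U) = -1/4 (t(u, U) = -(6 - 5)**2/4 = -1/4*1**2 = -1/4*1 = -1/4)
K(x) = 2*x
t(o, N(6)) - K(314) = -1/4 - 2*314 = -1/4 - 1*628 = -1/4 - 628 = -2513/4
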